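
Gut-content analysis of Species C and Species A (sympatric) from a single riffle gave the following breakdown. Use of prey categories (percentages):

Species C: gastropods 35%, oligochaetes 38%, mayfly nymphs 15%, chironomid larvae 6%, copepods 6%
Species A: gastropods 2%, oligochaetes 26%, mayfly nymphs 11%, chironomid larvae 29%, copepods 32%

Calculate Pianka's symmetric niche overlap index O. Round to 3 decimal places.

0.565

Convert percentages to proportions (divide by 100).
Σ p₁ᵢp₂ᵢ = 0.0070 + 0.0988 + 0.0165 + 0.0174 + 0.0192 = 0.1589
Σp_1ᵢ² = 0.35² + 0.38² + 0.15² + 0.06² + 0.06² = 0.1225 + 0.1444 + 0.0225 + 0.0036 + 0.0036 = 0.2966
Σp_2ᵢ² = 0.02² + 0.26² + 0.11² + 0.29² + 0.32² = 0.0004 + 0.0676 + 0.0121 + 0.0841 + 0.1024 = 0.2666
O = 0.1589 / √(0.2966 × 0.2666) = 0.1589 / 0.281200 = 0.56508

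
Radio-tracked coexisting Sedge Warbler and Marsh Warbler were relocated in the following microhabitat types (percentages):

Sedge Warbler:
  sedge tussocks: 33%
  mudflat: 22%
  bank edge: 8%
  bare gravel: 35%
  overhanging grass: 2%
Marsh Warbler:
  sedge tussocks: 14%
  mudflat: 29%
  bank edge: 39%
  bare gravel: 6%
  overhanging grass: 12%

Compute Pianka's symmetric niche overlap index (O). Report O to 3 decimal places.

Convert percentages to proportions (divide by 100).
Σ p₁ᵢp₂ᵢ = 0.0462 + 0.0638 + 0.0312 + 0.0210 + 0.0024 = 0.1646
Σp_1ᵢ² = 0.33² + 0.22² + 0.08² + 0.35² + 0.02² = 0.1089 + 0.0484 + 0.0064 + 0.1225 + 0.0004 = 0.2866
Σp_2ᵢ² = 0.14² + 0.29² + 0.39² + 0.06² + 0.12² = 0.0196 + 0.0841 + 0.1521 + 0.0036 + 0.0144 = 0.2738
O = 0.1646 / √(0.2866 × 0.2738) = 0.1646 / 0.280127 = 0.58759

0.588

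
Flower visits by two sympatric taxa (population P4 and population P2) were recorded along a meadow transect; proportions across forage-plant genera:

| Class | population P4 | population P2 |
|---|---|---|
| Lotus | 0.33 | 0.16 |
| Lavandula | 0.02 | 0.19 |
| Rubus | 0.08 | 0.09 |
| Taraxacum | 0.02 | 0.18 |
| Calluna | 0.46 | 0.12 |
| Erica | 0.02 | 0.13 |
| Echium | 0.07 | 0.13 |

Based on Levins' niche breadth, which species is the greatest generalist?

population P2

Σp_P4ᵢ² = 0.33² + 0.02² + 0.08² + 0.02² + 0.46² + 0.02² + 0.07² = 0.1089 + 0.0004 + 0.0064 + 0.0004 + 0.2116 + 0.0004 + 0.0049 = 0.3330
B_P4 = 1 / 0.3330 = 3.0030
Σp_P2ᵢ² = 0.16² + 0.19² + 0.09² + 0.18² + 0.12² + 0.13² + 0.13² = 0.0256 + 0.0361 + 0.0081 + 0.0324 + 0.0144 + 0.0169 + 0.0169 = 0.1504
B_P2 = 1 / 0.1504 = 6.6489
Highest B → broadest niche (most generalist): population P2 (B = 6.65).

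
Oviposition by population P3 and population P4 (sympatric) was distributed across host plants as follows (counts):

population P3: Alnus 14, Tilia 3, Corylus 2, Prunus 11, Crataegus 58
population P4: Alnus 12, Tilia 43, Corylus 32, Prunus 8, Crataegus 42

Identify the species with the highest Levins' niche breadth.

Proportions for population P3 (n=88): 14/88=0.1591, 3/88=0.0341, 2/88=0.0227, 11/88=0.1250, 58/88=0.6591
Proportions for population P4 (n=137): 12/137=0.0876, 43/137=0.3139, 32/137=0.2336, 8/137=0.0584, 42/137=0.3066
Σp_P3ᵢ² = 0.1591² + 0.0341² + 0.0227² + 0.1250² + 0.6591² = 0.025313 + 0.001163 + 0.000515 + 0.015625 + 0.434413 = 0.477029
B_P3 = 1 / 0.477029 = 2.0963
Σp_P4ᵢ² = 0.0876² + 0.3139² + 0.2336² + 0.0584² + 0.3066² = 0.007674 + 0.098533 + 0.054569 + 0.003411 + 0.094004 = 0.258191
B_P4 = 1 / 0.258191 = 3.8731
Highest B → broadest niche (most generalist): population P4 (B = 3.87).

population P4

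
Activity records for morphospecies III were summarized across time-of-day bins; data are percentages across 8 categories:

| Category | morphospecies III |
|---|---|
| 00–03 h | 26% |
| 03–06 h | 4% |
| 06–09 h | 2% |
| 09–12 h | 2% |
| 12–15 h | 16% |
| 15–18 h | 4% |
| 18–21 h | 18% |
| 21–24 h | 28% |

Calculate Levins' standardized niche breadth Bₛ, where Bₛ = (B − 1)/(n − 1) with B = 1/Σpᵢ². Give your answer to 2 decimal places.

0.54

Convert percentages to proportions (divide by 100).
Σpᵢ² = 0.26² + 0.04² + 0.02² + 0.02² + 0.16² + 0.04² + 0.18² + 0.28² = 0.0676 + 0.0016 + 0.0004 + 0.0004 + 0.0256 + 0.0016 + 0.0324 + 0.0784 = 0.2080
B = 1 / 0.2080 = 4.8077
Bₛ = (B − 1)/(n − 1) = (4.8077 − 1)/(8 − 1) = 3.8077/7 = 0.5440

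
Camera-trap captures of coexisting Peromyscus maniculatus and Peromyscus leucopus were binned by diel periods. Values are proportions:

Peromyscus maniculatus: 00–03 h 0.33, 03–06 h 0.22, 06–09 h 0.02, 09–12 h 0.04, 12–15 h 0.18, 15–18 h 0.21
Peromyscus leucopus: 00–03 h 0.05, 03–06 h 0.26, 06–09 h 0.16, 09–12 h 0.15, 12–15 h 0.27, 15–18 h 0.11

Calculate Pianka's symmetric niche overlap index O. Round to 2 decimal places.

Σ p₁ᵢp₂ᵢ = 0.0165 + 0.0572 + 0.0032 + 0.0060 + 0.0486 + 0.0231 = 0.1546
Σp_1ᵢ² = 0.33² + 0.22² + 0.02² + 0.04² + 0.18² + 0.21² = 0.1089 + 0.0484 + 0.0004 + 0.0016 + 0.0324 + 0.0441 = 0.2358
Σp_2ᵢ² = 0.05² + 0.26² + 0.16² + 0.15² + 0.27² + 0.11² = 0.0025 + 0.0676 + 0.0256 + 0.0225 + 0.0729 + 0.0121 = 0.2032
O = 0.1546 / √(0.2358 × 0.2032) = 0.1546 / 0.21889 = 0.7063

0.71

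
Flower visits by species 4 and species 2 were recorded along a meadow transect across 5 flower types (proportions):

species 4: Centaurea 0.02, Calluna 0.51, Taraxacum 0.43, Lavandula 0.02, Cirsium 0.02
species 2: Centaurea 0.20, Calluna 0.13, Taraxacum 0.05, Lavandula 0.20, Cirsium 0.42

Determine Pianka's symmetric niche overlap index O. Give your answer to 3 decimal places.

Σ p₁ᵢp₂ᵢ = 0.0040 + 0.0663 + 0.0215 + 0.0040 + 0.0084 = 0.1042
Σp_1ᵢ² = 0.02² + 0.51² + 0.43² + 0.02² + 0.02² = 0.0004 + 0.2601 + 0.1849 + 0.0004 + 0.0004 = 0.4462
Σp_2ᵢ² = 0.20² + 0.13² + 0.05² + 0.20² + 0.42² = 0.0400 + 0.0169 + 0.0025 + 0.0400 + 0.1764 = 0.2758
O = 0.1042 / √(0.4462 × 0.2758) = 0.1042 / 0.350802 = 0.29703

0.297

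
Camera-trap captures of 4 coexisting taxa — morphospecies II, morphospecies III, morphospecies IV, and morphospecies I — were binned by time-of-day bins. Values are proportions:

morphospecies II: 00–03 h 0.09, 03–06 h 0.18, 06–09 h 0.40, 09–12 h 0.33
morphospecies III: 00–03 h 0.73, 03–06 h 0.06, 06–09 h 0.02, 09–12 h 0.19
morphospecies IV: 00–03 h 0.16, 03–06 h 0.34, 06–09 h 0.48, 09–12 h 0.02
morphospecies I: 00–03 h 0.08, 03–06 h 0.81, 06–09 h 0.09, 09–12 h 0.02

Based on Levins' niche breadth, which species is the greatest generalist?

morphospecies II

Σp_IIᵢ² = 0.09² + 0.18² + 0.40² + 0.33² = 0.0081 + 0.0324 + 0.1600 + 0.1089 = 0.3094
B_II = 1 / 0.3094 = 3.2321
Σp_IIIᵢ² = 0.73² + 0.06² + 0.02² + 0.19² = 0.5329 + 0.0036 + 0.0004 + 0.0361 = 0.5730
B_III = 1 / 0.5730 = 1.7452
Σp_IVᵢ² = 0.16² + 0.34² + 0.48² + 0.02² = 0.0256 + 0.1156 + 0.2304 + 0.0004 = 0.3720
B_IV = 1 / 0.3720 = 2.6882
Σp_Iᵢ² = 0.08² + 0.81² + 0.09² + 0.02² = 0.0064 + 0.6561 + 0.0081 + 0.0004 = 0.6710
B_I = 1 / 0.6710 = 1.4903
Highest B → broadest niche (most generalist): morphospecies II (B = 3.23).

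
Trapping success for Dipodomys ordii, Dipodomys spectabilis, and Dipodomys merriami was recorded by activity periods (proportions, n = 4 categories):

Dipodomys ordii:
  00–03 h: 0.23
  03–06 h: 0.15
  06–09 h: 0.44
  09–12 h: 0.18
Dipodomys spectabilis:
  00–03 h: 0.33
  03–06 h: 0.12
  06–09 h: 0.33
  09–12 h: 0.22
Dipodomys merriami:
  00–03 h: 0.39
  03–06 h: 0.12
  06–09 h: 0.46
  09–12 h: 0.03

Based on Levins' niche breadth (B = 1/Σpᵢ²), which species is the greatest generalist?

Σp_ordiᵢ² = 0.23² + 0.15² + 0.44² + 0.18² = 0.0529 + 0.0225 + 0.1936 + 0.0324 = 0.3014
B_ordi = 1 / 0.3014 = 3.3179
Σp_specᵢ² = 0.33² + 0.12² + 0.33² + 0.22² = 0.1089 + 0.0144 + 0.1089 + 0.0484 = 0.2806
B_spec = 1 / 0.2806 = 3.5638
Σp_merrᵢ² = 0.39² + 0.12² + 0.46² + 0.03² = 0.1521 + 0.0144 + 0.2116 + 0.0009 = 0.3790
B_merr = 1 / 0.3790 = 2.6385
Highest B → broadest niche (most generalist): Dipodomys spectabilis (B = 3.56).

Dipodomys spectabilis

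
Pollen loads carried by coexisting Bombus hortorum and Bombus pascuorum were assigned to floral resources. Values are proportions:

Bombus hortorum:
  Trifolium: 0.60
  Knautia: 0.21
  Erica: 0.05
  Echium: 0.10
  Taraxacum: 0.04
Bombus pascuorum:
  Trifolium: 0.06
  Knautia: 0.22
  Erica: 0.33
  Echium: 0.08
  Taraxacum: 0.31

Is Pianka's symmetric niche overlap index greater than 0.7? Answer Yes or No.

No

Σ p₁ᵢp₂ᵢ = 0.0360 + 0.0462 + 0.0165 + 0.0080 + 0.0124 = 0.1191
Σp_1ᵢ² = 0.60² + 0.21² + 0.05² + 0.10² + 0.04² = 0.3600 + 0.0441 + 0.0025 + 0.0100 + 0.0016 = 0.4182
Σp_2ᵢ² = 0.06² + 0.22² + 0.33² + 0.08² + 0.31² = 0.0036 + 0.0484 + 0.1089 + 0.0064 + 0.0961 = 0.2634
O = 0.1191 / √(0.4182 × 0.2634) = 0.1191 / 0.33189 = 0.3589
O = 0.3589 < 0.7 → No.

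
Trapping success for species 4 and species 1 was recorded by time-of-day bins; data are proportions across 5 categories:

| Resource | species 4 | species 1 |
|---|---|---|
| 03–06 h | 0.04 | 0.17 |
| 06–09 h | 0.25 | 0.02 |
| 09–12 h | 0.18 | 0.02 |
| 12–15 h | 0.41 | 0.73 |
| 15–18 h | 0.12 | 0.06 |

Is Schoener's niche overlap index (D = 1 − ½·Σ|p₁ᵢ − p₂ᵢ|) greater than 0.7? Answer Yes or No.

Σ|p₁ᵢ − p₂ᵢ| = 0.13 + 0.23 + 0.16 + 0.32 + 0.06 = 0.90
D = 1 − ½ × 0.90 = 1 − 0.450 = 0.5500
D = 0.5500 < 0.7 → No.

No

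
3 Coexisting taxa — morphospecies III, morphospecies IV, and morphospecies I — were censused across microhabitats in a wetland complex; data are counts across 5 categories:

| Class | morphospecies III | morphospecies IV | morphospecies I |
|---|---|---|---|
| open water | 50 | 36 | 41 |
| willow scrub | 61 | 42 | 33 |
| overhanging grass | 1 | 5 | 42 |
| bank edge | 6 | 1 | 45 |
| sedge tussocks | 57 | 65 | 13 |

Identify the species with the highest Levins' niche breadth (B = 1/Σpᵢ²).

Proportions for morphospecies III (n=175): 50/175=0.2857, 61/175=0.3486, 1/175=0.0057, 6/175=0.0343, 57/175=0.3257
Proportions for morphospecies IV (n=149): 36/149=0.2416, 42/149=0.2819, 5/149=0.0336, 1/149=0.0067, 65/149=0.4362
Proportions for morphospecies I (n=174): 41/174=0.2356, 33/174=0.1897, 42/174=0.2414, 45/174=0.2586, 13/174=0.0747
Σp_IIIᵢ² = 0.2857² + 0.3486² + 0.0057² + 0.0343² + 0.3257² = 0.081624 + 0.121522 + 0.000032 + 0.001176 + 0.106080 = 0.310434
B_III = 1 / 0.310434 = 3.2213
Σp_IVᵢ² = 0.2416² + 0.2819² + 0.0336² + 0.0067² + 0.4362² = 0.058371 + 0.079468 + 0.001129 + 0.000045 + 0.190270 = 0.329283
B_IV = 1 / 0.329283 = 3.0369
Σp_Iᵢ² = 0.2356² + 0.1897² + 0.2414² + 0.2586² + 0.0747² = 0.055507 + 0.035986 + 0.058274 + 0.066874 + 0.005580 = 0.222221
B_I = 1 / 0.222221 = 4.5000
Highest B → broadest niche (most generalist): morphospecies I (B = 4.50).

morphospecies I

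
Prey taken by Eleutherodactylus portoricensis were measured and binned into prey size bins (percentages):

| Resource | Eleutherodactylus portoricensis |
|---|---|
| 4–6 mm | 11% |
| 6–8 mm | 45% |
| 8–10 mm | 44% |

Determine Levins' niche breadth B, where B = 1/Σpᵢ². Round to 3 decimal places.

2.450

Convert percentages to proportions (divide by 100).
Σpᵢ² = 0.11² + 0.45² + 0.44² = 0.0121 + 0.2025 + 0.1936 = 0.4082
B = 1 / 0.4082 = 2.44978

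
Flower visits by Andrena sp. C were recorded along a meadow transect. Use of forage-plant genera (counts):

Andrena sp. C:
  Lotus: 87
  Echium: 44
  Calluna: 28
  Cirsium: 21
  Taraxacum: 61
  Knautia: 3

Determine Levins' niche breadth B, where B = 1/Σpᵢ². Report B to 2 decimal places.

Proportions for Andrena sp. C (n=244): 87/244=0.3566, 44/244=0.1803, 28/244=0.1148, 21/244=0.0861, 61/244=0.2500, 3/244=0.0123
Σpᵢ² = 0.3566² + 0.1803² + 0.1148² + 0.0861² + 0.2500² + 0.0123² = 0.127164 + 0.032508 + 0.013179 + 0.007413 + 0.062500 + 0.000151 = 0.242915
B = 1 / 0.242915 = 4.1167

4.12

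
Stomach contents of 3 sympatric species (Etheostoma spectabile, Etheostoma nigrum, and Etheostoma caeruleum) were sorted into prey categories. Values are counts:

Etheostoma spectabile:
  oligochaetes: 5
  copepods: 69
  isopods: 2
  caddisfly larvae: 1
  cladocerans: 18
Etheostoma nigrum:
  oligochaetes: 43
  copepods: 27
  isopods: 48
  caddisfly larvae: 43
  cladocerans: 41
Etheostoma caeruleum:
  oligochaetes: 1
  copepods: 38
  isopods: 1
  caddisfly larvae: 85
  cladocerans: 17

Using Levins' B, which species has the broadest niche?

Etheostoma nigrum

Proportions for Etheostoma spectabile (n=95): 5/95=0.0526, 69/95=0.7263, 2/95=0.0211, 1/95=0.0105, 18/95=0.1895
Proportions for Etheostoma nigrum (n=202): 43/202=0.2129, 27/202=0.1337, 48/202=0.2376, 43/202=0.2129, 41/202=0.2030
Proportions for Etheostoma caeruleum (n=142): 1/142=0.0070, 38/142=0.2676, 1/142=0.0070, 85/142=0.5986, 17/142=0.1197
Σp_specᵢ² = 0.0526² + 0.7263² + 0.0211² + 0.0105² + 0.1895² = 0.002767 + 0.527512 + 0.000445 + 0.000110 + 0.035910 = 0.566744
B_spec = 1 / 0.566744 = 1.7645
Σp_nigrᵢ² = 0.2129² + 0.1337² + 0.2376² + 0.2129² + 0.2030² = 0.045326 + 0.017876 + 0.056454 + 0.045326 + 0.041209 = 0.206191
B_nigr = 1 / 0.206191 = 4.8499
Σp_caerᵢ² = 0.0070² + 0.2676² + 0.0070² + 0.5986² + 0.1197² = 0.000049 + 0.071610 + 0.000049 + 0.358322 + 0.014328 = 0.444358
B_caer = 1 / 0.444358 = 2.2504
Highest B → broadest niche (most generalist): Etheostoma nigrum (B = 4.85).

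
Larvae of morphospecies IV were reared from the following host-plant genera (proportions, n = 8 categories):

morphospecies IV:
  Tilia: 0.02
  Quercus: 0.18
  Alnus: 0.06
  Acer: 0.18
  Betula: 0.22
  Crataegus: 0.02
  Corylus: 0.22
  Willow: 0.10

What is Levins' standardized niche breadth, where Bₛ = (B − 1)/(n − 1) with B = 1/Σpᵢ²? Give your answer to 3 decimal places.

0.669

Σpᵢ² = 0.02² + 0.18² + 0.06² + 0.18² + 0.22² + 0.02² + 0.22² + 0.10² = 0.0004 + 0.0324 + 0.0036 + 0.0324 + 0.0484 + 0.0004 + 0.0484 + 0.0100 = 0.1760
B = 1 / 0.1760 = 5.68182
Bₛ = (B − 1)/(n − 1) = (5.68182 − 1)/(8 − 1) = 4.68182/7 = 0.66883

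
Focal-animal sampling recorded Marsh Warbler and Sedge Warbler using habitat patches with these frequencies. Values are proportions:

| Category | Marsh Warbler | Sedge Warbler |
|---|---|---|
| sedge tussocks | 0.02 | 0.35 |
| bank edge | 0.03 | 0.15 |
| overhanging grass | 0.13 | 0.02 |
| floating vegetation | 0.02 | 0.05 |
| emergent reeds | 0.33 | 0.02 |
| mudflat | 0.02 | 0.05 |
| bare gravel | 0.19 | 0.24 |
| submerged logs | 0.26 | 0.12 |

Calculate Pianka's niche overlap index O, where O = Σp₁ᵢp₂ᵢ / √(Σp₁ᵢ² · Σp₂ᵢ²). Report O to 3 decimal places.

Σ p₁ᵢp₂ᵢ = 0.0070 + 0.0045 + 0.0026 + 0.0010 + 0.0066 + 0.0010 + 0.0456 + 0.0312 = 0.0995
Σp_1ᵢ² = 0.02² + 0.03² + 0.13² + 0.02² + 0.33² + 0.02² + 0.19² + 0.26² = 0.0004 + 0.0009 + 0.0169 + 0.0004 + 0.1089 + 0.0004 + 0.0361 + 0.0676 = 0.2316
Σp_2ᵢ² = 0.35² + 0.15² + 0.02² + 0.05² + 0.02² + 0.05² + 0.24² + 0.12² = 0.1225 + 0.0225 + 0.0004 + 0.0025 + 0.0004 + 0.0025 + 0.0576 + 0.0144 = 0.2228
O = 0.0995 / √(0.2316 × 0.2228) = 0.0995 / 0.227157 = 0.43802

0.438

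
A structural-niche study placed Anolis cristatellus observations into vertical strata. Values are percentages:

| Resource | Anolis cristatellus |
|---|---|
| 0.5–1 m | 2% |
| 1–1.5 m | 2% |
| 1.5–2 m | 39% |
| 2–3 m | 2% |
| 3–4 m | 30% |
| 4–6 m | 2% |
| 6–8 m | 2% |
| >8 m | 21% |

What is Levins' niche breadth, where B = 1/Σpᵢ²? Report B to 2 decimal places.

Convert percentages to proportions (divide by 100).
Σpᵢ² = 0.02² + 0.02² + 0.39² + 0.02² + 0.30² + 0.02² + 0.02² + 0.21² = 0.0004 + 0.0004 + 0.1521 + 0.0004 + 0.0900 + 0.0004 + 0.0004 + 0.0441 = 0.2882
B = 1 / 0.2882 = 3.4698

3.47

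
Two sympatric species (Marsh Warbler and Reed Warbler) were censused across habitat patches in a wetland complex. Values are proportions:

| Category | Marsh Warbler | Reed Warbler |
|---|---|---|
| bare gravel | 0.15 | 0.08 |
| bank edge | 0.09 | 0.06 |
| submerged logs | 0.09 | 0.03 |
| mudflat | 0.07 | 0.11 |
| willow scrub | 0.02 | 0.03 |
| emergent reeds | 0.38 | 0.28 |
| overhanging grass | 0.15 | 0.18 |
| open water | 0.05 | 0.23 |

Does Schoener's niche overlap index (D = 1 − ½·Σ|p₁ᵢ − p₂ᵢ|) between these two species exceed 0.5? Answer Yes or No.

Yes

Σ|p₁ᵢ − p₂ᵢ| = 0.07 + 0.03 + 0.06 + 0.04 + 0.01 + 0.10 + 0.03 + 0.18 = 0.52
D = 1 − ½ × 0.52 = 1 − 0.260 = 0.7400
D = 0.7400 > 0.5 → Yes.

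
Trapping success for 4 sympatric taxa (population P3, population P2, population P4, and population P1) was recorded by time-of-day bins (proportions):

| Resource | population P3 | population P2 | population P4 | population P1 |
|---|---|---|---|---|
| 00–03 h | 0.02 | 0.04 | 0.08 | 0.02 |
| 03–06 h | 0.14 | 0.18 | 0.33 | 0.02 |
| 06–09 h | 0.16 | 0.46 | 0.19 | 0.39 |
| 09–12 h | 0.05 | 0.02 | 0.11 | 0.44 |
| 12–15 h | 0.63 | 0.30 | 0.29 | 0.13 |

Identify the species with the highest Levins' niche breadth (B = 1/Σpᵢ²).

population P4

Σp_P3ᵢ² = 0.02² + 0.14² + 0.16² + 0.05² + 0.63² = 0.0004 + 0.0196 + 0.0256 + 0.0025 + 0.3969 = 0.4450
B_P3 = 1 / 0.4450 = 2.2472
Σp_P2ᵢ² = 0.04² + 0.18² + 0.46² + 0.02² + 0.30² = 0.0016 + 0.0324 + 0.2116 + 0.0004 + 0.0900 = 0.3360
B_P2 = 1 / 0.3360 = 2.9762
Σp_P4ᵢ² = 0.08² + 0.33² + 0.19² + 0.11² + 0.29² = 0.0064 + 0.1089 + 0.0361 + 0.0121 + 0.0841 = 0.2476
B_P4 = 1 / 0.2476 = 4.0388
Σp_P1ᵢ² = 0.02² + 0.02² + 0.39² + 0.44² + 0.13² = 0.0004 + 0.0004 + 0.1521 + 0.1936 + 0.0169 = 0.3634
B_P1 = 1 / 0.3634 = 2.7518
Highest B → broadest niche (most generalist): population P4 (B = 4.04).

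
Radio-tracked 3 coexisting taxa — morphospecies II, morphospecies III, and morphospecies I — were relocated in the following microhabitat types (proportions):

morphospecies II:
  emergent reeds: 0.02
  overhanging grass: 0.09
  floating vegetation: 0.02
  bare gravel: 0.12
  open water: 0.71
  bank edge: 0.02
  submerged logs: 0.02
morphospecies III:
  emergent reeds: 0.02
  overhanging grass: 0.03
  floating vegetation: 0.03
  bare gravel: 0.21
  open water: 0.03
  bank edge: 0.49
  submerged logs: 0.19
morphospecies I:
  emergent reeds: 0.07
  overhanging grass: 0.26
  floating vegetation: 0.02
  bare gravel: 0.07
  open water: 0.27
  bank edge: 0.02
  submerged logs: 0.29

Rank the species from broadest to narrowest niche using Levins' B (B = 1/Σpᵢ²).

morphospecies I > morphospecies III > morphospecies II

Σp_IIᵢ² = 0.02² + 0.09² + 0.02² + 0.12² + 0.71² + 0.02² + 0.02² = 0.0004 + 0.0081 + 0.0004 + 0.0144 + 0.5041 + 0.0004 + 0.0004 = 0.5282
B_II = 1 / 0.5282 = 1.8932
Σp_IIIᵢ² = 0.02² + 0.03² + 0.03² + 0.21² + 0.03² + 0.49² + 0.19² = 0.0004 + 0.0009 + 0.0009 + 0.0441 + 0.0009 + 0.2401 + 0.0361 = 0.3234
B_III = 1 / 0.3234 = 3.0921
Σp_Iᵢ² = 0.07² + 0.26² + 0.02² + 0.07² + 0.27² + 0.02² + 0.29² = 0.0049 + 0.0676 + 0.0004 + 0.0049 + 0.0729 + 0.0004 + 0.0841 = 0.2352
B_I = 1 / 0.2352 = 4.2517
Ranking by B (broadest → narrowest): morphospecies I (4.25) > morphospecies III (3.09) > morphospecies II (1.89)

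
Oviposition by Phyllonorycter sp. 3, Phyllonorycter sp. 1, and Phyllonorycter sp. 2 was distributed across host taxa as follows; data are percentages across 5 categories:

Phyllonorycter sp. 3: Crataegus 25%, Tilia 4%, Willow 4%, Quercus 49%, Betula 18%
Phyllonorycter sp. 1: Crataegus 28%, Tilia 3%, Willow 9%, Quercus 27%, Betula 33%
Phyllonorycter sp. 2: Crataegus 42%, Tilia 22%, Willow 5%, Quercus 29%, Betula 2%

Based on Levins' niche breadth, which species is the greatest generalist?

Phyllonorycter sp. 1

Convert percentages to proportions (divide by 100).
Σp_3ᵢ² = 0.25² + 0.04² + 0.04² + 0.49² + 0.18² = 0.0625 + 0.0016 + 0.0016 + 0.2401 + 0.0324 = 0.3382
B_3 = 1 / 0.3382 = 2.9568
Σp_1ᵢ² = 0.28² + 0.03² + 0.09² + 0.27² + 0.33² = 0.0784 + 0.0009 + 0.0081 + 0.0729 + 0.1089 = 0.2692
B_1 = 1 / 0.2692 = 3.7147
Σp_2ᵢ² = 0.42² + 0.22² + 0.05² + 0.29² + 0.02² = 0.1764 + 0.0484 + 0.0025 + 0.0841 + 0.0004 = 0.3118
B_2 = 1 / 0.3118 = 3.2072
Highest B → broadest niche (most generalist): Phyllonorycter sp. 1 (B = 3.71).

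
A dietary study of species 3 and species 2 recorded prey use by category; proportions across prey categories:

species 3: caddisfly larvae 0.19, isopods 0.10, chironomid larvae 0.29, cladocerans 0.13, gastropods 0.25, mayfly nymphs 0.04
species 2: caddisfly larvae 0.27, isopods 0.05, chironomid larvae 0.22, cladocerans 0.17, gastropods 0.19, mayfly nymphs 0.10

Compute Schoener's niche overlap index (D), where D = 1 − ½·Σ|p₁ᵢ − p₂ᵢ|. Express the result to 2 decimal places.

0.82

Σ|p₁ᵢ − p₂ᵢ| = 0.08 + 0.05 + 0.07 + 0.04 + 0.06 + 0.06 = 0.36
D = 1 − ½ × 0.36 = 1 − 0.180 = 0.8200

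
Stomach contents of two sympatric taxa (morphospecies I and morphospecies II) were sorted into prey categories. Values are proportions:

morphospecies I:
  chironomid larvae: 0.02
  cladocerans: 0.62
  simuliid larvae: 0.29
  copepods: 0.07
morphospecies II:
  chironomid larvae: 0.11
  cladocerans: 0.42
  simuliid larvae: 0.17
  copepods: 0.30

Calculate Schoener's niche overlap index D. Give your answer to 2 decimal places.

Σ|p₁ᵢ − p₂ᵢ| = 0.09 + 0.20 + 0.12 + 0.23 = 0.64
D = 1 − ½ × 0.64 = 1 − 0.320 = 0.6800

0.68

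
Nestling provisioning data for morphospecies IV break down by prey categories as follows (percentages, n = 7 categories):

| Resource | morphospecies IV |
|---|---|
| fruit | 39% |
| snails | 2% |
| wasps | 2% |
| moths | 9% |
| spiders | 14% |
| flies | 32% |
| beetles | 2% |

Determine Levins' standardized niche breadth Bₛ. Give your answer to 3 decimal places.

Convert percentages to proportions (divide by 100).
Σpᵢ² = 0.39² + 0.02² + 0.02² + 0.09² + 0.14² + 0.32² + 0.02² = 0.1521 + 0.0004 + 0.0004 + 0.0081 + 0.0196 + 0.1024 + 0.0004 = 0.2834
B = 1 / 0.2834 = 3.52858
Bₛ = (B − 1)/(n − 1) = (3.52858 − 1)/(7 − 1) = 2.52858/6 = 0.42143

0.421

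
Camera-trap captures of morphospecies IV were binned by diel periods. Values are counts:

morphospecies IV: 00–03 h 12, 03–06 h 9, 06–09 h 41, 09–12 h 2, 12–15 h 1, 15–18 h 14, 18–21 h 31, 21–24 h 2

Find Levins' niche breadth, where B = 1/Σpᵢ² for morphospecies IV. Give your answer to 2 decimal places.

Proportions for morphospecies IV (n=112): 12/112=0.1071, 9/112=0.0804, 41/112=0.3661, 2/112=0.0179, 1/112=0.0089, 14/112=0.1250, 31/112=0.2768, 2/112=0.0179
Σpᵢ² = 0.1071² + 0.0804² + 0.3661² + 0.0179² + 0.0089² + 0.1250² + 0.2768² + 0.0179² = 0.011470 + 0.006464 + 0.134029 + 0.000320 + 0.000079 + 0.015625 + 0.076618 + 0.000320 = 0.244925
B = 1 / 0.244925 = 4.0829

4.08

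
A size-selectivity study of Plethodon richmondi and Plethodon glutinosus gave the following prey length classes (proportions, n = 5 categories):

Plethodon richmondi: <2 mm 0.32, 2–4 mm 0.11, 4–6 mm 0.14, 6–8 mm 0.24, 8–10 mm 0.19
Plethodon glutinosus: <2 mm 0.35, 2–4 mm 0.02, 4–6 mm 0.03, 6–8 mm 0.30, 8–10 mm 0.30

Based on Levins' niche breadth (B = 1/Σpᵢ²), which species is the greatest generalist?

Σp_richᵢ² = 0.32² + 0.11² + 0.14² + 0.24² + 0.19² = 0.1024 + 0.0121 + 0.0196 + 0.0576 + 0.0361 = 0.2278
B_rich = 1 / 0.2278 = 4.3898
Σp_glutᵢ² = 0.35² + 0.02² + 0.03² + 0.30² + 0.30² = 0.1225 + 0.0004 + 0.0009 + 0.0900 + 0.0900 = 0.3038
B_glut = 1 / 0.3038 = 3.2916
Highest B → broadest niche (most generalist): Plethodon richmondi (B = 4.39).

Plethodon richmondi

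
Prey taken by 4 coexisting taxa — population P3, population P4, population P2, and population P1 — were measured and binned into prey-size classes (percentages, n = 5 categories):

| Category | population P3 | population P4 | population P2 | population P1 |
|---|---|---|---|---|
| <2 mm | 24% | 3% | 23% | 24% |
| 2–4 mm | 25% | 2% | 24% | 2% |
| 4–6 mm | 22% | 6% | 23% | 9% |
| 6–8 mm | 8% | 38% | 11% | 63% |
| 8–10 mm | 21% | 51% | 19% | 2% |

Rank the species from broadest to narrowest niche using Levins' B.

population P2 > population P3 > population P4 > population P1

Convert percentages to proportions (divide by 100).
Σp_P3ᵢ² = 0.24² + 0.25² + 0.22² + 0.08² + 0.21² = 0.0576 + 0.0625 + 0.0484 + 0.0064 + 0.0441 = 0.2190
B_P3 = 1 / 0.2190 = 4.5662
Σp_P4ᵢ² = 0.03² + 0.02² + 0.06² + 0.38² + 0.51² = 0.0009 + 0.0004 + 0.0036 + 0.1444 + 0.2601 = 0.4094
B_P4 = 1 / 0.4094 = 2.4426
Σp_P2ᵢ² = 0.23² + 0.24² + 0.23² + 0.11² + 0.19² = 0.0529 + 0.0576 + 0.0529 + 0.0121 + 0.0361 = 0.2116
B_P2 = 1 / 0.2116 = 4.7259
Σp_P1ᵢ² = 0.24² + 0.02² + 0.09² + 0.63² + 0.02² = 0.0576 + 0.0004 + 0.0081 + 0.3969 + 0.0004 = 0.4634
B_P1 = 1 / 0.4634 = 2.1580
Ranking by B (broadest → narrowest): population P2 (4.73) > population P3 (4.57) > population P4 (2.44) > population P1 (2.16)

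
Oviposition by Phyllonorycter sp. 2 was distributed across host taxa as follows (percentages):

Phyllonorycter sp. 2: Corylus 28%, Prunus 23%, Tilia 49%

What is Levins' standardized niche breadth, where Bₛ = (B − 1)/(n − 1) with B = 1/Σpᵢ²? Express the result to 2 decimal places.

0.85

Convert percentages to proportions (divide by 100).
Σpᵢ² = 0.28² + 0.23² + 0.49² = 0.0784 + 0.0529 + 0.2401 = 0.3714
B = 1 / 0.3714 = 2.6925
Bₛ = (B − 1)/(n − 1) = (2.6925 − 1)/(3 − 1) = 1.6925/2 = 0.8463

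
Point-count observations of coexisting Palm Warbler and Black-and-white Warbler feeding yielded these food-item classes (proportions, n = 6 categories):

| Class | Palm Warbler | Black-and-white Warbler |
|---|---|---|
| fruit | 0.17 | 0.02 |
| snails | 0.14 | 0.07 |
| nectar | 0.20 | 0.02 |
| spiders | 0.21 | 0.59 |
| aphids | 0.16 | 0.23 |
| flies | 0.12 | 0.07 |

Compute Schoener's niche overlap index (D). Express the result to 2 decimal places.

0.55

Σ|p₁ᵢ − p₂ᵢ| = 0.15 + 0.07 + 0.18 + 0.38 + 0.07 + 0.05 = 0.90
D = 1 − ½ × 0.90 = 1 − 0.450 = 0.5500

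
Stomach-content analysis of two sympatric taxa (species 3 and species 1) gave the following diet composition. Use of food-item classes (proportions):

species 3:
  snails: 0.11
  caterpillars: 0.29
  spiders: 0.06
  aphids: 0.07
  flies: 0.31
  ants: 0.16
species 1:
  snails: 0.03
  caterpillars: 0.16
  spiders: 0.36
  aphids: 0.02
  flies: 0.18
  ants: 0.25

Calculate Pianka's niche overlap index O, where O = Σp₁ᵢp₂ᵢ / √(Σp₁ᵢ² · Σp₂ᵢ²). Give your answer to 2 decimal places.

0.71

Σ p₁ᵢp₂ᵢ = 0.0033 + 0.0464 + 0.0216 + 0.0014 + 0.0558 + 0.0400 = 0.1685
Σp_1ᵢ² = 0.11² + 0.29² + 0.06² + 0.07² + 0.31² + 0.16² = 0.0121 + 0.0841 + 0.0036 + 0.0049 + 0.0961 + 0.0256 = 0.2264
Σp_2ᵢ² = 0.03² + 0.16² + 0.36² + 0.02² + 0.18² + 0.25² = 0.0009 + 0.0256 + 0.1296 + 0.0004 + 0.0324 + 0.0625 = 0.2514
O = 0.1685 / √(0.2264 × 0.2514) = 0.1685 / 0.23857 = 0.7063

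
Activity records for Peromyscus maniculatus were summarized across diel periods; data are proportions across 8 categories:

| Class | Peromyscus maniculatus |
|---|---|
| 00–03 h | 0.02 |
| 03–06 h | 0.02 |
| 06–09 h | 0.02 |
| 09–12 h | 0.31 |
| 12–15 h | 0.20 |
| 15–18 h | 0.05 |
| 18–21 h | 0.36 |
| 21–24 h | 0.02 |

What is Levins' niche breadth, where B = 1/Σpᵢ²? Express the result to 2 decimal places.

Σpᵢ² = 0.02² + 0.02² + 0.02² + 0.31² + 0.20² + 0.05² + 0.36² + 0.02² = 0.0004 + 0.0004 + 0.0004 + 0.0961 + 0.0400 + 0.0025 + 0.1296 + 0.0004 = 0.2698
B = 1 / 0.2698 = 3.7064

3.71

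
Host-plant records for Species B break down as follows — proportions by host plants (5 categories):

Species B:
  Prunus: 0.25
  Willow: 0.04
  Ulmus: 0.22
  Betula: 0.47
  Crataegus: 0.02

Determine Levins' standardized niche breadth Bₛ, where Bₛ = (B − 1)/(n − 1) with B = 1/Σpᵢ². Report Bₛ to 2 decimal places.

0.50

Σpᵢ² = 0.25² + 0.04² + 0.22² + 0.47² + 0.02² = 0.0625 + 0.0016 + 0.0484 + 0.2209 + 0.0004 = 0.3338
B = 1 / 0.3338 = 2.9958
Bₛ = (B − 1)/(n − 1) = (2.9958 − 1)/(5 − 1) = 1.9958/4 = 0.4990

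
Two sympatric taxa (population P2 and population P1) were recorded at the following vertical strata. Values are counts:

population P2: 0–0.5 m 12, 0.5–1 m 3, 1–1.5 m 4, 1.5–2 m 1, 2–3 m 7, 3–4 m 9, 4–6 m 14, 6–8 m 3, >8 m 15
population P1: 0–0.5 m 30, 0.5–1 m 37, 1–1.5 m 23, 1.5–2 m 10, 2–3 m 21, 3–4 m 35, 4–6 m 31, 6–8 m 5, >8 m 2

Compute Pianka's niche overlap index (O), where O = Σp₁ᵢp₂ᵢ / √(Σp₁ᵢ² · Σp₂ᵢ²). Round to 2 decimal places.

0.75

Proportions for population P2 (n=68): 12/68=0.1765, 3/68=0.0441, 4/68=0.0588, 1/68=0.0147, 7/68=0.1029, 9/68=0.1324, 14/68=0.2059, 3/68=0.0441, 15/68=0.2206
Proportions for population P1 (n=194): 30/194=0.1546, 37/194=0.1907, 23/194=0.1186, 10/194=0.0515, 21/194=0.1082, 35/194=0.1804, 31/194=0.1598, 5/194=0.0258, 2/194=0.0103
Σ p₁ᵢp₂ᵢ = 0.027287 + 0.008410 + 0.006974 + 0.000757 + 0.011134 + 0.023885 + 0.032903 + 0.001138 + 0.002272 = 0.114760
Σp_1ᵢ² = 0.1765² + 0.0441² + 0.0588² + 0.0147² + 0.1029² + 0.1324² + 0.2059² + 0.0441² + 0.2206² = 0.031152 + 0.001945 + 0.003457 + 0.000216 + 0.010588 + 0.017530 + 0.042395 + 0.001945 + 0.048664 = 0.157892
Σp_2ᵢ² = 0.1546² + 0.1907² + 0.1186² + 0.0515² + 0.1082² + 0.1804² + 0.1598² + 0.0258² + 0.0103² = 0.023901 + 0.036366 + 0.014066 + 0.002652 + 0.011707 + 0.032544 + 0.025536 + 0.000666 + 0.000106 = 0.147544
O = 0.114760 / √(0.157892 × 0.147544) = 0.114760 / 0.1526303 = 0.7519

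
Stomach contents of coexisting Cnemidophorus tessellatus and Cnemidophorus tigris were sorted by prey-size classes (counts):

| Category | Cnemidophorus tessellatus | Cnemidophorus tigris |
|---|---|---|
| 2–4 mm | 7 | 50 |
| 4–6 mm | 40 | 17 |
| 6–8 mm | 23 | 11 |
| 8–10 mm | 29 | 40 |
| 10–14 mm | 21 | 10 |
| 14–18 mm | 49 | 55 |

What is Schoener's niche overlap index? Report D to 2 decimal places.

Proportions for Cnemidophorus tessellatus (n=169): 7/169=0.0414, 40/169=0.2367, 23/169=0.1361, 29/169=0.1716, 21/169=0.1243, 49/169=0.2899
Proportions for Cnemidophorus tigris (n=183): 50/183=0.2732, 17/183=0.0929, 11/183=0.0601, 40/183=0.2186, 10/183=0.0546, 55/183=0.3005
Σ|p₁ᵢ − p₂ᵢ| = 0.2318 + 0.1438 + 0.0760 + 0.0470 + 0.0697 + 0.0106 = 0.5789
D = 1 − ½ × 0.5789 = 1 − 0.28945 = 0.71055

0.71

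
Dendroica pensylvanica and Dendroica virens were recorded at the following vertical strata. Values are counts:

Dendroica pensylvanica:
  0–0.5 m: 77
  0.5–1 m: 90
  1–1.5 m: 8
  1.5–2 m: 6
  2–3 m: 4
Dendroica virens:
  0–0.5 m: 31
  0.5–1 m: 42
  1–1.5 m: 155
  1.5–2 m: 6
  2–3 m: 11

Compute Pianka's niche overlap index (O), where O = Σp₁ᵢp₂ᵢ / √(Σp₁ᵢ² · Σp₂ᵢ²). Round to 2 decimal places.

0.38

Proportions for Dendroica pensylvanica (n=185): 77/185=0.4162, 90/185=0.4865, 8/185=0.0432, 6/185=0.0324, 4/185=0.0216
Proportions for Dendroica virens (n=245): 31/245=0.1265, 42/245=0.1714, 155/245=0.6327, 6/245=0.0245, 11/245=0.0449
Σ p₁ᵢp₂ᵢ = 0.052649 + 0.083386 + 0.027333 + 0.000794 + 0.000970 = 0.165132
Σp_1ᵢ² = 0.4162² + 0.4865² + 0.0432² + 0.0324² + 0.0216² = 0.173222 + 0.236682 + 0.001866 + 0.001050 + 0.000467 = 0.413287
Σp_2ᵢ² = 0.1265² + 0.1714² + 0.6327² + 0.0245² + 0.0449² = 0.016002 + 0.029378 + 0.400309 + 0.000600 + 0.002016 = 0.448305
O = 0.165132 / √(0.413287 × 0.448305) = 0.165132 / 0.4304400 = 0.3836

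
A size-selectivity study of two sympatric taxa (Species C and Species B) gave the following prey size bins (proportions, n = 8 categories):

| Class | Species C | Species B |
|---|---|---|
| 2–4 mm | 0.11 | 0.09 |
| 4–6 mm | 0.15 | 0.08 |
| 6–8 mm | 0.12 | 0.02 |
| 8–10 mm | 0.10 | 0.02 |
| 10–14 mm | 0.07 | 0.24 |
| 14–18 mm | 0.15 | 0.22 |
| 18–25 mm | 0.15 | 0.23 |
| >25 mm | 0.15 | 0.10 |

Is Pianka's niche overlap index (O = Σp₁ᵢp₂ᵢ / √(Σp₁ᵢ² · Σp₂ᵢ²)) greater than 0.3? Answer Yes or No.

Yes

Σ p₁ᵢp₂ᵢ = 0.0099 + 0.0120 + 0.0024 + 0.0020 + 0.0168 + 0.0330 + 0.0345 + 0.0150 = 0.1256
Σp_1ᵢ² = 0.11² + 0.15² + 0.12² + 0.10² + 0.07² + 0.15² + 0.15² + 0.15² = 0.0121 + 0.0225 + 0.0144 + 0.0100 + 0.0049 + 0.0225 + 0.0225 + 0.0225 = 0.1314
Σp_2ᵢ² = 0.09² + 0.08² + 0.02² + 0.02² + 0.24² + 0.22² + 0.23² + 0.10² = 0.0081 + 0.0064 + 0.0004 + 0.0004 + 0.0576 + 0.0484 + 0.0529 + 0.0100 = 0.1842
O = 0.1256 / √(0.1314 × 0.1842) = 0.1256 / 0.15558 = 0.8073
O = 0.8073 > 0.3 → Yes.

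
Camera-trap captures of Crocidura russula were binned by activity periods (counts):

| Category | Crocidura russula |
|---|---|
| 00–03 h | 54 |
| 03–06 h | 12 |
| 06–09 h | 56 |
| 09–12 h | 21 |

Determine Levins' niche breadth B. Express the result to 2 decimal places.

Proportions for Crocidura russula (n=143): 54/143=0.3776, 12/143=0.0839, 56/143=0.3916, 21/143=0.1469
Σpᵢ² = 0.3776² + 0.0839² + 0.3916² + 0.1469² = 0.142582 + 0.007039 + 0.153351 + 0.021580 = 0.324552
B = 1 / 0.324552 = 3.0812

3.08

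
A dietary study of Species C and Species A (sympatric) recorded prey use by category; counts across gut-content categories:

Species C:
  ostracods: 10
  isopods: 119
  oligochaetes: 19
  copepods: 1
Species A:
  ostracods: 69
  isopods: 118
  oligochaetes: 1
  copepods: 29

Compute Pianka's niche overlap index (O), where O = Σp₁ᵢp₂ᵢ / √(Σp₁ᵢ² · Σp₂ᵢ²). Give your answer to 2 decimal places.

0.87

Proportions for Species C (n=149): 10/149=0.0671, 119/149=0.7987, 19/149=0.1275, 1/149=0.0067
Proportions for Species A (n=217): 69/217=0.3180, 118/217=0.5438, 1/217=0.0046, 29/217=0.1336
Σ p₁ᵢp₂ᵢ = 0.021338 + 0.434333 + 0.000587 + 0.000895 = 0.457153
Σp_1ᵢ² = 0.0671² + 0.7987² + 0.1275² + 0.0067² = 0.004502 + 0.637922 + 0.016256 + 0.000045 = 0.658725
Σp_2ᵢ² = 0.3180² + 0.5438² + 0.0046² + 0.1336² = 0.101124 + 0.295718 + 0.000021 + 0.017849 = 0.414712
O = 0.457153 / √(0.658725 × 0.414712) = 0.457153 / 0.5226674 = 0.8747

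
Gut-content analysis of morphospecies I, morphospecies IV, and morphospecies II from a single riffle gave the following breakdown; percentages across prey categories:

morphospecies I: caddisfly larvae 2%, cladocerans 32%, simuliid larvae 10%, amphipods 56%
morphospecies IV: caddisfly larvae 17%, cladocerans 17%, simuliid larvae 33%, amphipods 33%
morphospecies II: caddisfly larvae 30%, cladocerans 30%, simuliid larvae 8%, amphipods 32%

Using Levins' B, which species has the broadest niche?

morphospecies IV

Convert percentages to proportions (divide by 100).
Σp_Iᵢ² = 0.02² + 0.32² + 0.10² + 0.56² = 0.0004 + 0.1024 + 0.0100 + 0.3136 = 0.4264
B_I = 1 / 0.4264 = 2.3452
Σp_IVᵢ² = 0.17² + 0.17² + 0.33² + 0.33² = 0.0289 + 0.0289 + 0.1089 + 0.1089 = 0.2756
B_IV = 1 / 0.2756 = 3.6284
Σp_IIᵢ² = 0.30² + 0.30² + 0.08² + 0.32² = 0.0900 + 0.0900 + 0.0064 + 0.1024 = 0.2888
B_II = 1 / 0.2888 = 3.4626
Highest B → broadest niche (most generalist): morphospecies IV (B = 3.63).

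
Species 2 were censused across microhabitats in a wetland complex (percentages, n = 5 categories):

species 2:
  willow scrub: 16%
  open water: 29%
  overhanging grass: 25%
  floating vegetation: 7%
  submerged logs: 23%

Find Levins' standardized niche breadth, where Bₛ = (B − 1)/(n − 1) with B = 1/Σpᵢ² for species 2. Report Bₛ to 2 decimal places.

0.84

Convert percentages to proportions (divide by 100).
Σpᵢ² = 0.16² + 0.29² + 0.25² + 0.07² + 0.23² = 0.0256 + 0.0841 + 0.0625 + 0.0049 + 0.0529 = 0.2300
B = 1 / 0.2300 = 4.3478
Bₛ = (B − 1)/(n − 1) = (4.3478 − 1)/(5 − 1) = 3.3478/4 = 0.8370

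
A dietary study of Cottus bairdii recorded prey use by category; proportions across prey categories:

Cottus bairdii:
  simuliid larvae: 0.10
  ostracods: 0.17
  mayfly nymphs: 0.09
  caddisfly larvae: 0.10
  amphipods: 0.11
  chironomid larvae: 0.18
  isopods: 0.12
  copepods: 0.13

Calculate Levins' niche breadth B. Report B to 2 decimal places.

7.53

Σpᵢ² = 0.10² + 0.17² + 0.09² + 0.10² + 0.11² + 0.18² + 0.12² + 0.13² = 0.0100 + 0.0289 + 0.0081 + 0.0100 + 0.0121 + 0.0324 + 0.0144 + 0.0169 = 0.1328
B = 1 / 0.1328 = 7.5301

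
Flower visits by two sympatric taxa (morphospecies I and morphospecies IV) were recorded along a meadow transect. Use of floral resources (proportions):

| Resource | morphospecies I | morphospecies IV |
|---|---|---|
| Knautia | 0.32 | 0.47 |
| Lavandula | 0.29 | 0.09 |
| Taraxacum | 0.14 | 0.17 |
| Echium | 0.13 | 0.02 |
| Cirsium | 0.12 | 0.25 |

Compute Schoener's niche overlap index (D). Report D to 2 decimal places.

Σ|p₁ᵢ − p₂ᵢ| = 0.15 + 0.20 + 0.03 + 0.11 + 0.13 = 0.62
D = 1 − ½ × 0.62 = 1 − 0.310 = 0.6900

0.69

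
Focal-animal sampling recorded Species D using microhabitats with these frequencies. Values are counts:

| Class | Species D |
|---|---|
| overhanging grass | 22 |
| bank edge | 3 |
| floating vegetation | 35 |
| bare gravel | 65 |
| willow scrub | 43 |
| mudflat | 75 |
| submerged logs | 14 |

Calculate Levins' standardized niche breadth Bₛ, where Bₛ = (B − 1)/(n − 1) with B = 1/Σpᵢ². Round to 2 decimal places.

0.64

Proportions for Species D (n=257): 22/257=0.0856, 3/257=0.0117, 35/257=0.1362, 65/257=0.2529, 43/257=0.1673, 75/257=0.2918, 14/257=0.0545
Σpᵢ² = 0.0856² + 0.0117² + 0.1362² + 0.2529² + 0.1673² + 0.2918² + 0.0545² = 0.007327 + 0.000137 + 0.018550 + 0.063958 + 0.027989 + 0.085147 + 0.002970 = 0.206078
B = 1 / 0.206078 = 4.8525
Bₛ = (B − 1)/(n − 1) = (4.8525 − 1)/(7 − 1) = 3.8525/6 = 0.6421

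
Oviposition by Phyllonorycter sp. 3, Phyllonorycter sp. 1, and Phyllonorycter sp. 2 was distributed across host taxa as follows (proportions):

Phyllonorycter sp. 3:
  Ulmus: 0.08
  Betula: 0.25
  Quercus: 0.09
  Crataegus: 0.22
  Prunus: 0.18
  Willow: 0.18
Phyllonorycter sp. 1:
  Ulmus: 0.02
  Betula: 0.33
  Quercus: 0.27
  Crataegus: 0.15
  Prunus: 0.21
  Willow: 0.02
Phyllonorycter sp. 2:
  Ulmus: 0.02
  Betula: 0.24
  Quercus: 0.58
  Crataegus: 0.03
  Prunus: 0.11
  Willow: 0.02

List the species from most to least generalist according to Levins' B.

Σp_3ᵢ² = 0.08² + 0.25² + 0.09² + 0.22² + 0.18² + 0.18² = 0.0064 + 0.0625 + 0.0081 + 0.0484 + 0.0324 + 0.0324 = 0.1902
B_3 = 1 / 0.1902 = 5.2576
Σp_1ᵢ² = 0.02² + 0.33² + 0.27² + 0.15² + 0.21² + 0.02² = 0.0004 + 0.1089 + 0.0729 + 0.0225 + 0.0441 + 0.0004 = 0.2492
B_1 = 1 / 0.2492 = 4.0128
Σp_2ᵢ² = 0.02² + 0.24² + 0.58² + 0.03² + 0.11² + 0.02² = 0.0004 + 0.0576 + 0.3364 + 0.0009 + 0.0121 + 0.0004 = 0.4078
B_2 = 1 / 0.4078 = 2.4522
Ranking by B (broadest → narrowest): Phyllonorycter sp. 3 (5.26) > Phyllonorycter sp. 1 (4.01) > Phyllonorycter sp. 2 (2.45)

Phyllonorycter sp. 3 > Phyllonorycter sp. 1 > Phyllonorycter sp. 2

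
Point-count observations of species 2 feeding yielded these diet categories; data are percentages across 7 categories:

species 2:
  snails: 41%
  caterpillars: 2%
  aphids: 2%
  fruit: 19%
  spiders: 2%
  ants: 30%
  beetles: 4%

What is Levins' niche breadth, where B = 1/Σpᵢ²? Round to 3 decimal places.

3.367

Convert percentages to proportions (divide by 100).
Σpᵢ² = 0.41² + 0.02² + 0.02² + 0.19² + 0.02² + 0.30² + 0.04² = 0.1681 + 0.0004 + 0.0004 + 0.0361 + 0.0004 + 0.0900 + 0.0016 = 0.2970
B = 1 / 0.2970 = 3.36700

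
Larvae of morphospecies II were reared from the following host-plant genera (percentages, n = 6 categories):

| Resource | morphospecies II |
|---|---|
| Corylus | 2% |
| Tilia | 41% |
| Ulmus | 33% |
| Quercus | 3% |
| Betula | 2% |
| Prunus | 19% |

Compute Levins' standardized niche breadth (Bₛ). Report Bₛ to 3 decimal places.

0.435

Convert percentages to proportions (divide by 100).
Σpᵢ² = 0.02² + 0.41² + 0.33² + 0.03² + 0.02² + 0.19² = 0.0004 + 0.1681 + 0.1089 + 0.0009 + 0.0004 + 0.0361 = 0.3148
B = 1 / 0.3148 = 3.17662
Bₛ = (B − 1)/(n − 1) = (3.17662 − 1)/(6 − 1) = 2.17662/5 = 0.43532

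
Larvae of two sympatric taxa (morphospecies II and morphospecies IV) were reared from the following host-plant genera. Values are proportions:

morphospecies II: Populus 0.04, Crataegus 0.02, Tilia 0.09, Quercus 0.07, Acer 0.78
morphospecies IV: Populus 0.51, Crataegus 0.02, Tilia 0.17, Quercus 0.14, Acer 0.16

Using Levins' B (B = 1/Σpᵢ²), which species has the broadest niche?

Σp_IIᵢ² = 0.04² + 0.02² + 0.09² + 0.07² + 0.78² = 0.0016 + 0.0004 + 0.0081 + 0.0049 + 0.6084 = 0.6234
B_II = 1 / 0.6234 = 1.6041
Σp_IVᵢ² = 0.51² + 0.02² + 0.17² + 0.14² + 0.16² = 0.2601 + 0.0004 + 0.0289 + 0.0196 + 0.0256 = 0.3346
B_IV = 1 / 0.3346 = 2.9886
Highest B → broadest niche (most generalist): morphospecies IV (B = 2.99).

morphospecies IV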